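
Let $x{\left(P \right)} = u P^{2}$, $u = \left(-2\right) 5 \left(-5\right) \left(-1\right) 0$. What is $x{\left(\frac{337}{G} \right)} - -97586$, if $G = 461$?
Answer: $97586$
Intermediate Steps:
$u = 0$ ($u = \left(-10\right) \left(-5\right) \left(-1\right) 0 = 50 \left(-1\right) 0 = \left(-50\right) 0 = 0$)
$x{\left(P \right)} = 0$ ($x{\left(P \right)} = 0 P^{2} = 0$)
$x{\left(\frac{337}{G} \right)} - -97586 = 0 - -97586 = 0 + 97586 = 97586$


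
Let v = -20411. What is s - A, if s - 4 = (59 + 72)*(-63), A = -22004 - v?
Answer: -6656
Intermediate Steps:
A = -1593 (A = -22004 - 1*(-20411) = -22004 + 20411 = -1593)
s = -8249 (s = 4 + (59 + 72)*(-63) = 4 + 131*(-63) = 4 - 8253 = -8249)
s - A = -8249 - 1*(-1593) = -8249 + 1593 = -6656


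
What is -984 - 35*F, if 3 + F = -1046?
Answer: 35731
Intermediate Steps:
F = -1049 (F = -3 - 1046 = -1049)
-984 - 35*F = -984 - 35*(-1049) = -984 + 36715 = 35731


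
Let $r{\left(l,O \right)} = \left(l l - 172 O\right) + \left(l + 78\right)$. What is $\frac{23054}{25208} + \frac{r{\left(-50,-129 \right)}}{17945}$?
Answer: $\frac{14010067}{6112940} \approx 2.2919$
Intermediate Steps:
$r{\left(l,O \right)} = 78 + l + l^{2} - 172 O$ ($r{\left(l,O \right)} = \left(l^{2} - 172 O\right) + \left(78 + l\right) = 78 + l + l^{2} - 172 O$)
$\frac{23054}{25208} + \frac{r{\left(-50,-129 \right)}}{17945} = \frac{23054}{25208} + \frac{78 - 50 + \left(-50\right)^{2} - -22188}{17945} = 23054 \cdot \frac{1}{25208} + \left(78 - 50 + 2500 + 22188\right) \frac{1}{17945} = \frac{11527}{12604} + 24716 \cdot \frac{1}{17945} = \frac{11527}{12604} + \frac{668}{485} = \frac{14010067}{6112940}$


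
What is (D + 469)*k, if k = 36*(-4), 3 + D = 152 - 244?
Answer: -53856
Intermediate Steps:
D = -95 (D = -3 + (152 - 244) = -3 - 92 = -95)
k = -144
(D + 469)*k = (-95 + 469)*(-144) = 374*(-144) = -53856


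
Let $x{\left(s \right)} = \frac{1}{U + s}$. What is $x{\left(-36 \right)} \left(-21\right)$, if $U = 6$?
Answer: $\frac{7}{10} \approx 0.7$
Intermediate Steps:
$x{\left(s \right)} = \frac{1}{6 + s}$
$x{\left(-36 \right)} \left(-21\right) = \frac{1}{6 - 36} \left(-21\right) = \frac{1}{-30} \left(-21\right) = \left(- \frac{1}{30}\right) \left(-21\right) = \frac{7}{10}$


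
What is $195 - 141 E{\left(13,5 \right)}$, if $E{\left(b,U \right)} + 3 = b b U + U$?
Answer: $-119232$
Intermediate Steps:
$E{\left(b,U \right)} = -3 + U + U b^{2}$ ($E{\left(b,U \right)} = -3 + \left(b b U + U\right) = -3 + \left(b^{2} U + U\right) = -3 + \left(U b^{2} + U\right) = -3 + \left(U + U b^{2}\right) = -3 + U + U b^{2}$)
$195 - 141 E{\left(13,5 \right)} = 195 - 141 \left(-3 + 5 + 5 \cdot 13^{2}\right) = 195 - 141 \left(-3 + 5 + 5 \cdot 169\right) = 195 - 141 \left(-3 + 5 + 845\right) = 195 - 119427 = -119232$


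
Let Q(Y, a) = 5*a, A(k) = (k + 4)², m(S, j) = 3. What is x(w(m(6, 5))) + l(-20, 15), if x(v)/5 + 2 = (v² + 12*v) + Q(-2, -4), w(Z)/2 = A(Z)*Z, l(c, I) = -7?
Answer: 449703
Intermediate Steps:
A(k) = (4 + k)²
w(Z) = 2*Z*(4 + Z)² (w(Z) = 2*((4 + Z)²*Z) = 2*(Z*(4 + Z)²) = 2*Z*(4 + Z)²)
x(v) = -110 + 5*v² + 60*v (x(v) = -10 + 5*((v² + 12*v) + 5*(-4)) = -10 + 5*((v² + 12*v) - 20) = -10 + 5*(-20 + v² + 12*v) = -10 + (-100 + 5*v² + 60*v) = -110 + 5*v² + 60*v)
x(w(m(6, 5))) + l(-20, 15) = (-110 + 5*(2*3*(4 + 3)²)² + 60*(2*3*(4 + 3)²)) - 7 = (-110 + 5*(2*3*7²)² + 60*(2*3*7²)) - 7 = (-110 + 5*(2*3*49)² + 60*(2*3*49)) - 7 = (-110 + 5*294² + 60*294) - 7 = (-110 + 5*86436 + 17640) - 7 = (-110 + 432180 + 17640) - 7 = 449710 - 7 = 449703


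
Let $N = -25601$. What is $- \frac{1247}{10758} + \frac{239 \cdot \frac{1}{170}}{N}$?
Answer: $- \frac{1357431788}{11705161215} \approx -0.11597$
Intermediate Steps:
$- \frac{1247}{10758} + \frac{239 \cdot \frac{1}{170}}{N} = - \frac{1247}{10758} + \frac{239 \cdot \frac{1}{170}}{-25601} = \left(-1247\right) \frac{1}{10758} + 239 \cdot \frac{1}{170} \left(- \frac{1}{25601}\right) = - \frac{1247}{10758} + \frac{239}{170} \left(- \frac{1}{25601}\right) = - \frac{1247}{10758} - \frac{239}{4352170} = - \frac{1357431788}{11705161215}$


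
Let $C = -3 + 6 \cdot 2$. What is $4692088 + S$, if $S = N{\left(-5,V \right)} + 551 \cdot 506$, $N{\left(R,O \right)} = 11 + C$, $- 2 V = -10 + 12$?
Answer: $4970914$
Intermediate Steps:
$C = 9$ ($C = -3 + 12 = 9$)
$V = -1$ ($V = - \frac{-10 + 12}{2} = \left(- \frac{1}{2}\right) 2 = -1$)
$N{\left(R,O \right)} = 20$ ($N{\left(R,O \right)} = 11 + 9 = 20$)
$S = 278826$ ($S = 20 + 551 \cdot 506 = 20 + 278806 = 278826$)
$4692088 + S = 4692088 + 278826 = 4970914$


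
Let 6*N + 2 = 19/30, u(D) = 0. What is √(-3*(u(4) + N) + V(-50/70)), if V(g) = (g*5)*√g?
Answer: √(30135 - 22500*I*√35)/210 ≈ 1.3744 - 1.0981*I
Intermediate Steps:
N = -41/180 (N = -⅓ + (19/30)/6 = -⅓ + (19*(1/30))/6 = -⅓ + (⅙)*(19/30) = -⅓ + 19/180 = -41/180 ≈ -0.22778)
V(g) = 5*g^(3/2) (V(g) = (5*g)*√g = 5*g^(3/2))
√(-3*(u(4) + N) + V(-50/70)) = √(-3*(0 - 41/180) + 5*(-50/70)^(3/2)) = √(-3*(-41/180) + 5*(-50*1/70)^(3/2)) = √(41/60 + 5*(-5/7)^(3/2)) = √(41/60 + 5*(-5*I*√35/49)) = √(41/60 - 25*I*√35/49)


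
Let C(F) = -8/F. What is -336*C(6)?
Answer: 448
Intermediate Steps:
-336*C(6) = -(-2688)/6 = -336*(-4/3) = 448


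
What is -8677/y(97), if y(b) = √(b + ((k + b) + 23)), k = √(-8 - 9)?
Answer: -8677/√(217 + I*√17) ≈ -588.95 + 5.5947*I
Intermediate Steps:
k = I*√17 (k = √(-17) = I*√17 ≈ 4.1231*I)
y(b) = √(23 + 2*b + I*√17) (y(b) = √(b + ((I*√17 + b) + 23)) = √(b + ((b + I*√17) + 23)) = √(b + (23 + b + I*√17)) = √(23 + 2*b + I*√17))
-8677/y(97) = -8677/√(23 + 2*97 + I*√17) = -8677/√(23 + 194 + I*√17) = -8677/√(217 + I*√17)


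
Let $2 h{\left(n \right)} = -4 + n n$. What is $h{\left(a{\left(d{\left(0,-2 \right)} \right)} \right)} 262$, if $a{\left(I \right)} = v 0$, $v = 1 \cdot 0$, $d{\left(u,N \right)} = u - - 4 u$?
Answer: $-524$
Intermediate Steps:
$d{\left(u,N \right)} = 5 u$ ($d{\left(u,N \right)} = u + 4 u = 5 u$)
$v = 0$
$a{\left(I \right)} = 0$ ($a{\left(I \right)} = 0 \cdot 0 = 0$)
$h{\left(n \right)} = -2 + \frac{n^{2}}{2}$ ($h{\left(n \right)} = \frac{-4 + n n}{2} = \frac{-4 + n^{2}}{2} = -2 + \frac{n^{2}}{2}$)
$h{\left(a{\left(d{\left(0,-2 \right)} \right)} \right)} 262 = \left(-2 + \frac{0^{2}}{2}\right) 262 = \left(-2 + \frac{1}{2} \cdot 0\right) 262 = \left(-2 + 0\right) 262 = \left(-2\right) 262 = -524$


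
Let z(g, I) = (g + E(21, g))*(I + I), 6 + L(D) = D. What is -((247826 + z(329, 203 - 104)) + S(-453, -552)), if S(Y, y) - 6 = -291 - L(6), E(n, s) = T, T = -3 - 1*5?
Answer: -311099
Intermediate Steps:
L(D) = -6 + D
T = -8 (T = -3 - 5 = -8)
E(n, s) = -8
S(Y, y) = -285 (S(Y, y) = 6 + (-291 - (-6 + 6)) = 6 + (-291 - 1*0) = 6 + (-291 + 0) = 6 - 291 = -285)
z(g, I) = 2*I*(-8 + g) (z(g, I) = (g - 8)*(I + I) = (-8 + g)*(2*I) = 2*I*(-8 + g))
-((247826 + z(329, 203 - 104)) + S(-453, -552)) = -((247826 + 2*(203 - 104)*(-8 + 329)) - 285) = -((247826 + 2*99*321) - 285) = -((247826 + 63558) - 285) = -(311384 - 285) = -1*311099 = -311099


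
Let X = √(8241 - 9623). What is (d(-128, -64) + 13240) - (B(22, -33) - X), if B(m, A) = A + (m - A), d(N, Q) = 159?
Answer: 13377 + I*√1382 ≈ 13377.0 + 37.175*I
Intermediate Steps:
B(m, A) = m
X = I*√1382 (X = √(-1382) = I*√1382 ≈ 37.175*I)
(d(-128, -64) + 13240) - (B(22, -33) - X) = (159 + 13240) - (22 - I*√1382) = 13399 - (22 - I*√1382) = 13399 + (-22 + I*√1382) = 13377 + I*√1382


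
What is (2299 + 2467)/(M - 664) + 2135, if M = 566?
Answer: 102232/49 ≈ 2086.4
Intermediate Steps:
(2299 + 2467)/(M - 664) + 2135 = (2299 + 2467)/(566 - 664) + 2135 = 4766/(-98) + 2135 = 4766*(-1/98) + 2135 = -2383/49 + 2135 = 102232/49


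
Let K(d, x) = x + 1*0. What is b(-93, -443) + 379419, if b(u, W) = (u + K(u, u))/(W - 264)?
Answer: 268249419/707 ≈ 3.7942e+5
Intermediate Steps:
K(d, x) = x (K(d, x) = x + 0 = x)
b(u, W) = 2*u/(-264 + W) (b(u, W) = (u + u)/(W - 264) = (2*u)/(-264 + W) = 2*u/(-264 + W))
b(-93, -443) + 379419 = 2*(-93)/(-264 - 443) + 379419 = 2*(-93)/(-707) + 379419 = 2*(-93)*(-1/707) + 379419 = 186/707 + 379419 = 268249419/707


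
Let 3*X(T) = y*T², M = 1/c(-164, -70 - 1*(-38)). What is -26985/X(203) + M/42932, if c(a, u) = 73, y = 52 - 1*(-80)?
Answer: -1510181219/101475384626 ≈ -0.014882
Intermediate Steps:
y = 132 (y = 52 + 80 = 132)
M = 1/73 ≈ 0.013699
X(T) = 44*T² (X(T) = (132*T²)/3 = 44*T²)
-26985/X(203) + M/42932 = -26985/(44*203²) + (1/73)/42932 = -26985/(44*41209) + (1/73)*(1/42932) = -26985/1813196 + 1/3134036 = -26985*1/1813196 + 1/3134036 = -3855/259028 + 1/3134036 = -1510181219/101475384626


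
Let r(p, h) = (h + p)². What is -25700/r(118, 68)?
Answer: -6425/8649 ≈ -0.74286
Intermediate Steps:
-25700/r(118, 68) = -25700/(68 + 118)² = -25700/(186²) = -25700/34596 = -25700*1/34596 = -6425/8649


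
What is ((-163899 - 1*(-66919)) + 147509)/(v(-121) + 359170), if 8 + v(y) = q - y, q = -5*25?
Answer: 50529/359158 ≈ 0.14069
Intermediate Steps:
q = -125
v(y) = -133 - y (v(y) = -8 + (-125 - y) = -133 - y)
((-163899 - 1*(-66919)) + 147509)/(v(-121) + 359170) = ((-163899 - 1*(-66919)) + 147509)/((-133 - 1*(-121)) + 359170) = ((-163899 + 66919) + 147509)/((-133 + 121) + 359170) = (-96980 + 147509)/(-12 + 359170) = 50529/359158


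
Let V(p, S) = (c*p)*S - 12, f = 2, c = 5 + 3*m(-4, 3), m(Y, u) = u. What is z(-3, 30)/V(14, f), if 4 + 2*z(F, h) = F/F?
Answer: -3/760 ≈ -0.0039474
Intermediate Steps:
c = 14 (c = 5 + 3*3 = 5 + 9 = 14)
z(F, h) = -3/2 (z(F, h) = -2 + (F/F)/2 = -2 + (½)*1 = -2 + ½ = -3/2)
V(p, S) = -12 + 14*S*p (V(p, S) = (14*p)*S - 12 = 14*S*p - 12 = -12 + 14*S*p)
z(-3, 30)/V(14, f) = -3/(2*(-12 + 14*2*14)) = -3/(2*(-12 + 392)) = -3/2/380 = -3/2*1/380 = -3/760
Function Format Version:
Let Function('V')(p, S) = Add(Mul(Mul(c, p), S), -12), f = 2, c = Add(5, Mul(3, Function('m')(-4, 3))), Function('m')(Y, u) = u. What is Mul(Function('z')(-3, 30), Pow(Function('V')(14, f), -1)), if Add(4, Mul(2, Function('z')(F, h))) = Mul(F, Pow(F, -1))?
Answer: Rational(-3, 760) ≈ -0.0039474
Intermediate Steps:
c = 14 (c = Add(5, Mul(3, 3)) = Add(5, 9) = 14)
Function('z')(F, h) = Rational(-3, 2) (Function('z')(F, h) = Add(-2, Mul(Rational(1, 2), Mul(F, Pow(F, -1)))) = Add(-2, Mul(Rational(1, 2), 1)) = Add(-2, Rational(1, 2)) = Rational(-3, 2))
Function('V')(p, S) = Add(-12, Mul(14, S, p)) (Function('V')(p, S) = Add(Mul(Mul(14, p), S), -12) = Add(Mul(14, S, p), -12) = Add(-12, Mul(14, S, p)))
Mul(Function('z')(-3, 30), Pow(Function('V')(14, f), -1)) = Mul(Rational(-3, 2), Pow(Add(-12, Mul(14, 2, 14)), -1)) = Mul(Rational(-3, 2), Pow(Add(-12, 392), -1)) = Mul(Rational(-3, 2), Pow(380, -1)) = Mul(Rational(-3, 2), Rational(1, 380)) = Rational(-3, 760)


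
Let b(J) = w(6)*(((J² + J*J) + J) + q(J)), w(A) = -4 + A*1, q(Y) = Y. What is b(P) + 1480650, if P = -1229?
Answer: 7517498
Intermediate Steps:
w(A) = -4 + A
b(J) = 4*J + 4*J² (b(J) = (-4 + 6)*(((J² + J*J) + J) + J) = 2*(((J² + J²) + J) + J) = 2*((2*J² + J) + J) = 2*((J + 2*J²) + J) = 2*(2*J + 2*J²) = 4*J + 4*J²)
b(P) + 1480650 = 4*(-1229)*(1 - 1229) + 1480650 = 4*(-1229)*(-1228) + 1480650 = 6036848 + 1480650 = 7517498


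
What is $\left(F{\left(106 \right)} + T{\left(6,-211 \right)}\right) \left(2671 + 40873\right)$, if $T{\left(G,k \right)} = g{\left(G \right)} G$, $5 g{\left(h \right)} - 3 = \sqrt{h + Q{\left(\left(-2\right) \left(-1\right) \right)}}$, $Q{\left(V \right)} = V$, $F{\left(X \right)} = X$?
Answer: $\frac{23862112}{5} + \frac{522528 \sqrt{2}}{5} \approx 4.9202 \cdot 10^{6}$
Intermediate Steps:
$g{\left(h \right)} = \frac{3}{5} + \frac{\sqrt{2 + h}}{5}$ ($g{\left(h \right)} = \frac{3}{5} + \frac{\sqrt{h - -2}}{5} = \frac{3}{5} + \frac{\sqrt{h + 2}}{5} = \frac{3}{5} + \frac{\sqrt{2 + h}}{5}$)
$T{\left(G,k \right)} = G \left(\frac{3}{5} + \frac{\sqrt{2 + G}}{5}\right)$ ($T{\left(G,k \right)} = \left(\frac{3}{5} + \frac{\sqrt{2 + G}}{5}\right) G = G \left(\frac{3}{5} + \frac{\sqrt{2 + G}}{5}\right)$)
$\left(F{\left(106 \right)} + T{\left(6,-211 \right)}\right) \left(2671 + 40873\right) = \left(106 + \frac{1}{5} \cdot 6 \left(3 + \sqrt{2 + 6}\right)\right) \left(2671 + 40873\right) = \left(106 + \frac{1}{5} \cdot 6 \left(3 + \sqrt{8}\right)\right) 43544 = \left(106 + \frac{1}{5} \cdot 6 \left(3 + 2 \sqrt{2}\right)\right) 43544 = \left(106 + \left(\frac{18}{5} + \frac{12 \sqrt{2}}{5}\right)\right) 43544 = \left(\frac{548}{5} + \frac{12 \sqrt{2}}{5}\right) 43544 = \frac{23862112}{5} + \frac{522528 \sqrt{2}}{5}$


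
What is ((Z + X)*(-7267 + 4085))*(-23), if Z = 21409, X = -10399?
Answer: 805777860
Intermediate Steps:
((Z + X)*(-7267 + 4085))*(-23) = ((21409 - 10399)*(-7267 + 4085))*(-23) = (11010*(-3182))*(-23) = -35033820*(-23) = 805777860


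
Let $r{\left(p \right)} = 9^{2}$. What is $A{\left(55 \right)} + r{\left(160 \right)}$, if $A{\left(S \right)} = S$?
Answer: $136$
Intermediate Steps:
$r{\left(p \right)} = 81$
$A{\left(55 \right)} + r{\left(160 \right)} = 55 + 81 = 136$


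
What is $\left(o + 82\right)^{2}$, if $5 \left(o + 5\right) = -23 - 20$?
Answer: $\frac{116964}{25} \approx 4678.6$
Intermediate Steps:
$o = - \frac{68}{5}$ ($o = -5 + \frac{-23 - 20}{5} = -5 + \frac{1}{5} \left(-43\right) = -5 - \frac{43}{5} = - \frac{68}{5} \approx -13.6$)
$\left(o + 82\right)^{2} = \left(- \frac{68}{5} + 82\right)^{2} = \left(\frac{342}{5}\right)^{2} = \frac{116964}{25}$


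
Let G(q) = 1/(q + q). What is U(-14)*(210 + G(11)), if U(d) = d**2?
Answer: 452858/11 ≈ 41169.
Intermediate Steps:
G(q) = 1/(2*q)
U(-14)*(210 + G(11)) = (-14)**2*(210 + (1/2)/11) = 196*(210 + (1/2)*(1/11)) = 196*(210 + 1/22) = 196*(4621/22) = 452858/11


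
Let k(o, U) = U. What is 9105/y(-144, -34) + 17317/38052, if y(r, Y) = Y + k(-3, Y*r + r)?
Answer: 30583219/12823524 ≈ 2.3849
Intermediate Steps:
y(r, Y) = Y + r + Y*r (y(r, Y) = Y + (Y*r + r) = Y + (r + Y*r) = Y + r + Y*r)
9105/y(-144, -34) + 17317/38052 = 9105/(-34 - 144*(1 - 34)) + 17317/38052 = 9105/(-34 - 144*(-33)) + 17317*(1/38052) = 9105/(-34 + 4752) + 17317/38052 = 9105/4718 + 17317/38052 = 30583219/12823524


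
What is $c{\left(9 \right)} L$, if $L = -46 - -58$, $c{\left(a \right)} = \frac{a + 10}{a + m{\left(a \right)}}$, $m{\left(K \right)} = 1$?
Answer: $\frac{114}{5} \approx 22.8$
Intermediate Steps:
$c{\left(a \right)} = \frac{10 + a}{1 + a}$ ($c{\left(a \right)} = \frac{a + 10}{a + 1} = \frac{10 + a}{1 + a}$)
$L = 12$ ($L = -46 + 58 = 12$)
$c{\left(9 \right)} L = \frac{10 + 9}{1 + 9} \cdot 12 = \frac{1}{10} \cdot 19 \cdot 12 = \frac{19}{10} \cdot 12 = \frac{114}{5}$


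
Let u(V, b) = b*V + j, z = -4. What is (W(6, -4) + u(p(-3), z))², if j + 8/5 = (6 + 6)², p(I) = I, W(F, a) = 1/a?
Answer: 9504889/400 ≈ 23762.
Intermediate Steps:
j = 712/5 (j = -8/5 + (6 + 6)² = -8/5 + 12² = -8/5 + 144 = 712/5 ≈ 142.40)
u(V, b) = 712/5 + V*b (u(V, b) = b*V + 712/5 = V*b + 712/5 = 712/5 + V*b)
(W(6, -4) + u(p(-3), z))² = (1/(-4) + (712/5 - 3*(-4)))² = (-¼ + (712/5 + 12))² = (-¼ + 772/5)² = (3083/20)² = 9504889/400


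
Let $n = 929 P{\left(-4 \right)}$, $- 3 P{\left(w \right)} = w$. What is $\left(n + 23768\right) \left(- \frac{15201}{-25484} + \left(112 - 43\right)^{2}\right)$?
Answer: $\frac{758605522125}{6371} \approx 1.1907 \cdot 10^{8}$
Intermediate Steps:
$P{\left(w \right)} = - \frac{w}{3}$
$n = \frac{3716}{3}$ ($n = 929 \left(\left(- \frac{1}{3}\right) \left(-4\right)\right) = 929 \cdot \frac{4}{3} = \frac{3716}{3} \approx 1238.7$)
$\left(n + 23768\right) \left(- \frac{15201}{-25484} + \left(112 - 43\right)^{2}\right) = \left(\frac{3716}{3} + 23768\right) \left(- \frac{15201}{-25484} + \left(112 - 43\right)^{2}\right) = \frac{75020 \left(\left(-15201\right) \left(- \frac{1}{25484}\right) + 69^{2}\right)}{3} = \frac{75020 \left(\frac{15201}{25484} + 4761\right)}{3} = \frac{75020}{3} \cdot \frac{121344525}{25484} = \frac{758605522125}{6371}$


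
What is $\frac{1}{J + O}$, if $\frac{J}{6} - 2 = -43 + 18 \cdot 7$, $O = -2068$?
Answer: $- \frac{1}{1558} \approx -0.00064185$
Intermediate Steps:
$J = 510$ ($J = 12 + 6 \left(-43 + 18 \cdot 7\right) = 12 + 6 \left(-43 + 126\right) = 12 + 6 \cdot 83 = 12 + 498 = 510$)
$\frac{1}{J + O} = \frac{1}{510 - 2068} = \frac{1}{-1558} = - \frac{1}{1558}$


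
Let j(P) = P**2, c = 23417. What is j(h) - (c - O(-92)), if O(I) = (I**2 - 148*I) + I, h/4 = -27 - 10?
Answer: 20475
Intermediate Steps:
h = -148 (h = 4*(-27 - 10) = 4*(-37) = -148)
O(I) = I**2 - 147*I
j(h) - (c - O(-92)) = (-148)**2 - (23417 - (-92)*(-147 - 92)) = 21904 - (23417 - (-92)*(-239)) = 21904 - (23417 - 1*21988) = 21904 - (23417 - 21988) = 21904 - 1*1429 = 21904 - 1429 = 20475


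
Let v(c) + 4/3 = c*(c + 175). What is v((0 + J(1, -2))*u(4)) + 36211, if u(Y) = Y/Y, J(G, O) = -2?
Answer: 107591/3 ≈ 35864.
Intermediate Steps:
u(Y) = 1
v(c) = -4/3 + c*(175 + c) (v(c) = -4/3 + c*(c + 175) = -4/3 + c*(175 + c))
v((0 + J(1, -2))*u(4)) + 36211 = (-4/3 + ((0 - 2)*1)² + 175*((0 - 2)*1)) + 36211 = (-4/3 + (-2*1)² + 175*(-2*1)) + 36211 = (-4/3 + (-2)² + 175*(-2)) + 36211 = (-4/3 + 4 - 350) + 36211 = -1042/3 + 36211 = 107591/3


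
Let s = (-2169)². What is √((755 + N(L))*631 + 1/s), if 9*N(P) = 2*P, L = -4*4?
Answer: √2230721439238/2169 ≈ 688.59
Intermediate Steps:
L = -16
N(P) = 2*P/9 (N(P) = (2*P)/9 = 2*P/9)
s = 4704561
√((755 + N(L))*631 + 1/s) = √((755 + (2/9)*(-16))*631 + 1/4704561) = √((755 - 32/9)*631 + 1/4704561) = √((6763/9)*631 + 1/4704561) = √(4267453/9 + 1/4704561) = √(2230721439238/4704561) = √2230721439238/2169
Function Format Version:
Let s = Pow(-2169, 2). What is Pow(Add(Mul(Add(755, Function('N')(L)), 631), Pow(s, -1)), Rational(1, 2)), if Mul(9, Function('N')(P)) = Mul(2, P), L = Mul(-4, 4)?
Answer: Mul(Rational(1, 2169), Pow(2230721439238, Rational(1, 2))) ≈ 688.59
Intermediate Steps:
L = -16
Function('N')(P) = Mul(Rational(2, 9), P) (Function('N')(P) = Mul(Rational(1, 9), Mul(2, P)) = Mul(Rational(2, 9), P))
s = 4704561
Pow(Add(Mul(Add(755, Function('N')(L)), 631), Pow(s, -1)), Rational(1, 2)) = Pow(Add(Mul(Add(755, Mul(Rational(2, 9), -16)), 631), Pow(4704561, -1)), Rational(1, 2)) = Pow(Add(Mul(Add(755, Rational(-32, 9)), 631), Rational(1, 4704561)), Rational(1, 2)) = Pow(Add(Mul(Rational(6763, 9), 631), Rational(1, 4704561)), Rational(1, 2)) = Pow(Add(Rational(4267453, 9), Rational(1, 4704561)), Rational(1, 2)) = Pow(Rational(2230721439238, 4704561), Rational(1, 2)) = Mul(Rational(1, 2169), Pow(2230721439238, Rational(1, 2)))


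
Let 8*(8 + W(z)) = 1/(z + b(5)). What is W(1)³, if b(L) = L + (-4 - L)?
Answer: -7189057/13824 ≈ -520.04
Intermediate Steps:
b(L) = -4
W(z) = -8 + 1/(8*(-4 + z)) (W(z) = -8 + 1/(8*(z - 4)) = -8 + 1/(8*(-4 + z)))
W(1)³ = ((257 - 64*1)/(8*(-4 + 1)))³ = ((⅛)*(257 - 64)/(-3))³ = ((⅛)*(-⅓)*193)³ = (-193/24)³ = -7189057/13824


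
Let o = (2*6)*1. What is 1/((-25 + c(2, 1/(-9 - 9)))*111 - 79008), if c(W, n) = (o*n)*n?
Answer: -9/736010 ≈ -1.2228e-5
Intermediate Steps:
o = 12 (o = 12*1 = 12)
c(W, n) = 12*n² (c(W, n) = (12*n)*n = 12*n²)
1/((-25 + c(2, 1/(-9 - 9)))*111 - 79008) = 1/((-25 + 12*(1/(-9 - 9))²)*111 - 79008) = 1/((-25 + 12*(1/(-18))²)*111 - 79008) = 1/((-25 + 12*(-1/18)²)*111 - 79008) = 1/((-25 + 12*(1/324))*111 - 79008) = 1/((-25 + 1/27)*111 - 79008) = 1/(-674/27*111 - 79008) = 1/(-24938/9 - 79008) = 1/(-736010/9) = -9/736010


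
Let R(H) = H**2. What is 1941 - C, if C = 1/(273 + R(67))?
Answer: 9243041/4762 ≈ 1941.0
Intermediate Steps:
C = 1/4762 (C = 1/(273 + 67**2) = 1/(273 + 4489) = 1/4762 ≈ 0.00021000)
1941 - C = 1941 - 1*1/4762 = 1941 - 1/4762 = 9243041/4762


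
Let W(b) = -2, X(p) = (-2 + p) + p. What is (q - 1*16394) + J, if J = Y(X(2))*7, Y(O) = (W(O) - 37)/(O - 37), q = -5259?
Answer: -108226/5 ≈ -21645.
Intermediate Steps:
X(p) = -2 + 2*p
Y(O) = -39/(-37 + O) (Y(O) = (-2 - 37)/(O - 37) = -39/(-37 + O))
J = 39/5 (J = -39/(-37 + (-2 + 2*2))*7 = -39/(-37 + (-2 + 4))*7 = -39/(-37 + 2)*7 = -39/(-35)*7 = -39*(-1/35)*7 = (39/35)*7 = 39/5 ≈ 7.8000)
(q - 1*16394) + J = (-5259 - 1*16394) + 39/5 = (-5259 - 16394) + 39/5 = -21653 + 39/5 = -108226/5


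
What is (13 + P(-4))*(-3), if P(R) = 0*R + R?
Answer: -27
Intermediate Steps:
P(R) = R (P(R) = 0 + R = R)
(13 + P(-4))*(-3) = (13 - 4)*(-3) = 9*(-3) = -27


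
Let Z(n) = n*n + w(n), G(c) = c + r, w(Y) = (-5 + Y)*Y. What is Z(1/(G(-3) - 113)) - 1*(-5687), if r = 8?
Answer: 33166855/5832 ≈ 5687.0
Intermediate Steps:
w(Y) = Y*(-5 + Y)
G(c) = 8 + c (G(c) = c + 8 = 8 + c)
Z(n) = n**2 + n*(-5 + n) (Z(n) = n*n + n*(-5 + n) = n**2 + n*(-5 + n))
Z(1/(G(-3) - 113)) - 1*(-5687) = (-5 + 2/((8 - 3) - 113))/((8 - 3) - 113) - 1*(-5687) = (-5 + 2/(5 - 113))/(5 - 113) + 5687 = (-5 + 2/(-108))/(-108) + 5687 = -(-5 + 2*(-1/108))/108 + 5687 = -(-5 - 1/54)/108 + 5687 = -1/108*(-271/54) + 5687 = 271/5832 + 5687 = 33166855/5832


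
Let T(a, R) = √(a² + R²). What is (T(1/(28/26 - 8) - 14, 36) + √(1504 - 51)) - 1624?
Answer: -1624 + √1453 + √12118129/90 ≈ -1547.2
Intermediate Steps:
T(a, R) = √(R² + a²)
(T(1/(28/26 - 8) - 14, 36) + √(1504 - 51)) - 1624 = (√(36² + (1/(28/26 - 8) - 14)²) + √(1504 - 51)) - 1624 = (√(1296 + (1/(28*(1/26) - 8) - 14)²) + √1453) - 1624 = (√(1296 + (1/(14/13 - 8) - 14)²) + √1453) - 1624 = (√(1296 + (1/(-90/13) - 14)²) + √1453) - 1624 = (√(1296 + (-13/90 - 14)²) + √1453) - 1624 = (√(1296 + (-1273/90)²) + √1453) - 1624 = (√(1296 + 1620529/8100) + √1453) - 1624 = (√(12118129/8100) + √1453) - 1624 = (√12118129/90 + √1453) - 1624 = (√1453 + √12118129/90) - 1624 = -1624 + √1453 + √12118129/90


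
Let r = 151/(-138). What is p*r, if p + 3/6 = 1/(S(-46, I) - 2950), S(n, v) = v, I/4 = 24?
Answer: 17969/32821 ≈ 0.54748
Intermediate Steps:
I = 96 (I = 4*24 = 96)
p = -714/1427 (p = -½ + 1/(96 - 2950) = -½ + 1/(-2854) = -½ - 1/2854 = -714/1427 ≈ -0.50035)
r = -151/138 (r = 151*(-1/138) = -151/138 ≈ -1.0942)
p*r = -714/1427*(-151/138) = 17969/32821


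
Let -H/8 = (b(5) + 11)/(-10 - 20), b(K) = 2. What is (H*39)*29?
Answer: 19604/5 ≈ 3920.8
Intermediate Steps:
H = 52/15 (H = -8*(2 + 11)/(-10 - 20) = -104/(-30) = -104*(-1)/30 = -8*(-13/30) = 52/15 ≈ 3.4667)
(H*39)*29 = ((52/15)*39)*29 = (676/5)*29 = 19604/5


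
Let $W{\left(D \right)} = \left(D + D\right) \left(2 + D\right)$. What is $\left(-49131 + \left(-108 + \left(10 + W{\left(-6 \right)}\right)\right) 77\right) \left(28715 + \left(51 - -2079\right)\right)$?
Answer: $-1634198945$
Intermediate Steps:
$W{\left(D \right)} = 2 D \left(2 + D\right)$
$\left(-49131 + \left(-108 + \left(10 + W{\left(-6 \right)}\right)\right) 77\right) \left(28715 + \left(51 - -2079\right)\right) = \left(-49131 + \left(-108 + \left(10 + 2 \left(-6\right) \left(2 - 6\right)\right)\right) 77\right) \left(28715 + \left(51 - -2079\right)\right) = \left(-49131 + \left(-108 + \left(10 + 2 \left(-6\right) \left(-4\right)\right)\right) 77\right) \left(28715 + \left(51 + 2079\right)\right) = \left(-49131 + \left(-108 + \left(10 + 48\right)\right) 77\right) \left(28715 + 2130\right) = \left(-49131 + \left(-108 + 58\right) 77\right) 30845 = \left(-49131 - 3850\right) 30845 = \left(-52981\right) 30845 = -1634198945$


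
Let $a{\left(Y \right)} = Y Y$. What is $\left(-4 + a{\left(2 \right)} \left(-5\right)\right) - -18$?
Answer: $-6$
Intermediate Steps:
$a{\left(Y \right)} = Y^{2}$
$\left(-4 + a{\left(2 \right)} \left(-5\right)\right) - -18 = \left(-4 + 2^{2} \left(-5\right)\right) - -18 = \left(-4 + 4 \left(-5\right)\right) + 18 = \left(-4 - 20\right) + 18 = -24 + 18 = -6$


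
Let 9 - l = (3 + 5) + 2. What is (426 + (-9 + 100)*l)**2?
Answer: 112225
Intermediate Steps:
l = -1 (l = 9 - ((3 + 5) + 2) = 9 - (8 + 2) = 9 - 1*10 = 9 - 10 = -1)
(426 + (-9 + 100)*l)**2 = (426 + (-9 + 100)*(-1))**2 = (426 + 91*(-1))**2 = (426 - 91)**2 = 335**2 = 112225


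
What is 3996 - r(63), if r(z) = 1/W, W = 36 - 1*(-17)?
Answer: 211787/53 ≈ 3996.0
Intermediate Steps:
W = 53 (W = 36 + 17 = 53)
r(z) = 1/53
3996 - r(63) = 3996 - 1*1/53 = 3996 - 1/53 = 211787/53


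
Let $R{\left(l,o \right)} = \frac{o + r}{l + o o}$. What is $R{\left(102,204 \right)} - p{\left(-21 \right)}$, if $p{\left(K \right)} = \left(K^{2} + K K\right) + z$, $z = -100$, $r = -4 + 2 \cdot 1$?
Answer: $- \frac{16311637}{20859} \approx -782.0$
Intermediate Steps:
$r = -2$ ($r = -4 + 2 = -2$)
$p{\left(K \right)} = -100 + 2 K^{2}$ ($p{\left(K \right)} = \left(K^{2} + K K\right) - 100 = \left(K^{2} + K^{2}\right) - 100 = 2 K^{2} - 100 = -100 + 2 K^{2}$)
$R{\left(l,o \right)} = \frac{-2 + o}{l + o^{2}}$ ($R{\left(l,o \right)} = \frac{o - 2}{l + o o} = \frac{-2 + o}{l + o^{2}}$)
$R{\left(102,204 \right)} - p{\left(-21 \right)} = \frac{-2 + 204}{102 + 204^{2}} - \left(-100 + 2 \left(-21\right)^{2}\right) = \frac{1}{102 + 41616} \cdot 202 - \left(-100 + 2 \cdot 441\right) = \frac{1}{41718} \cdot 202 - \left(-100 + 882\right) = \frac{1}{41718} \cdot 202 - 782 = \frac{101}{20859} - 782 = - \frac{16311637}{20859}$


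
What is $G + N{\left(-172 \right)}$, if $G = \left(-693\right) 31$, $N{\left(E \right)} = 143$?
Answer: $-21340$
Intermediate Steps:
$G = -21483$
$G + N{\left(-172 \right)} = -21483 + 143 = -21340$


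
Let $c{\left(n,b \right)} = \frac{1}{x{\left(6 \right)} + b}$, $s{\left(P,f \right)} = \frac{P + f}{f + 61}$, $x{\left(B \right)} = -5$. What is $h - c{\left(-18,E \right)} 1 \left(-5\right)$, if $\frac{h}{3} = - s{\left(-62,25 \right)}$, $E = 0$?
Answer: $\frac{25}{86} \approx 0.2907$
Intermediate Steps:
$s{\left(P,f \right)} = \frac{P + f}{61 + f}$
$c{\left(n,b \right)} = \frac{1}{-5 + b}$
$h = \frac{111}{86}$ ($h = 3 \left(- \frac{-62 + 25}{61 + 25}\right) = 3 \left(- \frac{-37}{86}\right) = 3 \left(\left(-1\right) \left(- \frac{37}{86}\right)\right) = 3 \cdot \frac{37}{86} = \frac{111}{86} \approx 1.2907$)
$h - c{\left(-18,E \right)} 1 \left(-5\right) = \frac{111}{86} - \frac{1 \left(-5\right)}{-5 + 0} = \frac{111}{86} - \frac{1}{-5} \left(-5\right) = \frac{111}{86} - \left(- \frac{1}{5}\right) \left(-5\right) = \frac{111}{86} - 1 = \frac{25}{86}$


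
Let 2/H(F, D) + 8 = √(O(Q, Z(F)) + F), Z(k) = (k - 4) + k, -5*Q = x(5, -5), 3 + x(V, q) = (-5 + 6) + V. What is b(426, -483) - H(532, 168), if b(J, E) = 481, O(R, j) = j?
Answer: 91869/191 - √398/382 ≈ 480.94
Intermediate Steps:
x(V, q) = -2 + V (x(V, q) = -3 + ((-5 + 6) + V) = -3 + (1 + V) = -2 + V)
Q = -⅗ (Q = -(-2 + 5)/5 = -⅕*3 = -⅗ ≈ -0.60000)
Z(k) = -4 + 2*k (Z(k) = (-4 + k) + k = -4 + 2*k)
H(F, D) = 2/(-8 + √(-4 + 3*F)) (H(F, D) = 2/(-8 + √((-4 + 2*F) + F)) = 2/(-8 + √(-4 + 3*F)))
b(426, -483) - H(532, 168) = 481 - 2/(-8 + √(-4 + 3*532)) = 481 - 2/(-8 + √(-4 + 1596)) = 481 - 2/(-8 + √1592) = 481 - 2/(-8 + 2*√398)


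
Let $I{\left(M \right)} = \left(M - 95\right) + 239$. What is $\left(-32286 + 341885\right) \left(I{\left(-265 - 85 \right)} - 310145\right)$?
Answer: $-96084359249$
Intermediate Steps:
$I{\left(M \right)} = 144 + M$ ($I{\left(M \right)} = \left(-95 + M\right) + 239 = 144 + M$)
$\left(-32286 + 341885\right) \left(I{\left(-265 - 85 \right)} - 310145\right) = \left(-32286 + 341885\right) \left(\left(144 - 350\right) - 310145\right) = 309599 \left(\left(144 - 350\right) - 310145\right) = 309599 \left(-206 - 310145\right) = 309599 \left(-310351\right) = -96084359249$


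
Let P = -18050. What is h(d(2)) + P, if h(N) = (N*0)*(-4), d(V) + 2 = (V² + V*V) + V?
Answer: -18050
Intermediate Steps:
d(V) = -2 + V + 2*V² (d(V) = -2 + ((V² + V*V) + V) = -2 + ((V² + V²) + V) = -2 + (2*V² + V) = -2 + (V + 2*V²) = -2 + V + 2*V²)
h(N) = 0 (h(N) = 0*(-4) = 0)
h(d(2)) + P = 0 - 18050 = -18050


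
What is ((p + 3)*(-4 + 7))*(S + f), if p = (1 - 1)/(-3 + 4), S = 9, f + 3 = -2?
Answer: 36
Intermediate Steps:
f = -5 (f = -3 - 2 = -5)
p = 0 (p = 0/1 = 0*1 = 0)
((p + 3)*(-4 + 7))*(S + f) = ((0 + 3)*(-4 + 7))*(9 - 5) = (3*3)*4 = 9*4 = 36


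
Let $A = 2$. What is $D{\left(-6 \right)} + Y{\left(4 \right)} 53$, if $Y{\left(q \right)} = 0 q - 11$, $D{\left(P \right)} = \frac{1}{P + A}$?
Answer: $- \frac{2333}{4} \approx -583.25$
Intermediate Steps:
$D{\left(P \right)} = \frac{1}{2 + P}$ ($D{\left(P \right)} = \frac{1}{P + 2} = \frac{1}{2 + P}$)
$Y{\left(q \right)} = -11$ ($Y{\left(q \right)} = 0 - 11 = -11$)
$D{\left(-6 \right)} + Y{\left(4 \right)} 53 = \frac{1}{2 - 6} - 583 = \frac{1}{-4} - 583 = - \frac{1}{4} - 583 = - \frac{2333}{4}$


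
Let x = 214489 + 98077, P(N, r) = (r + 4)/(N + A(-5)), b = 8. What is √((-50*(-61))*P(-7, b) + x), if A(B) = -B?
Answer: √294266 ≈ 542.46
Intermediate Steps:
P(N, r) = (4 + r)/(5 + N) (P(N, r) = (r + 4)/(N - 1*(-5)) = (4 + r)/(N + 5) = (4 + r)/(5 + N))
x = 312566
√((-50*(-61))*P(-7, b) + x) = √((-50*(-61))*((4 + 8)/(5 - 7)) + 312566) = √(3050*(12/(-2)) + 312566) = √(3050*(-½*12) + 312566) = √(3050*(-6) + 312566) = √(-18300 + 312566) = √294266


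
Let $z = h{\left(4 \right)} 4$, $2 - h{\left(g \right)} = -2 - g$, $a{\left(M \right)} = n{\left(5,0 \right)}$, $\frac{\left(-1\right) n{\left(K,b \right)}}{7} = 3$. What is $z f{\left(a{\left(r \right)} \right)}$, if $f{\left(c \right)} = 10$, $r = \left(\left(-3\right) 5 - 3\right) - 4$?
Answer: $320$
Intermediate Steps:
$r = -22$ ($r = \left(-15 - 3\right) - 4 = -18 - 4 = -22$)
$n{\left(K,b \right)} = -21$ ($n{\left(K,b \right)} = \left(-7\right) 3 = -21$)
$a{\left(M \right)} = -21$
$h{\left(g \right)} = 4 + g$ ($h{\left(g \right)} = 2 - \left(-2 - g\right) = 2 + \left(2 + g\right) = 4 + g$)
$z = 32$ ($z = \left(4 + 4\right) 4 = 8 \cdot 4 = 32$)
$z f{\left(a{\left(r \right)} \right)} = 32 \cdot 10 = 320$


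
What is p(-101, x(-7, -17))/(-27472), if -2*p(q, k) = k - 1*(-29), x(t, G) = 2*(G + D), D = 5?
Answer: 5/54944 ≈ 9.1002e-5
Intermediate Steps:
x(t, G) = 10 + 2*G (x(t, G) = 2*(G + 5) = 2*(5 + G) = 10 + 2*G)
p(q, k) = -29/2 - k/2 (p(q, k) = -(k - 1*(-29))/2 = -(k + 29)/2 = -(29 + k)/2 = -29/2 - k/2)
p(-101, x(-7, -17))/(-27472) = (-29/2 - (10 + 2*(-17))/2)/(-27472) = (-29/2 - (10 - 34)/2)*(-1/27472) = (-29/2 - 1/2*(-24))*(-1/27472) = (-29/2 + 12)*(-1/27472) = -5/2*(-1/27472) = 5/54944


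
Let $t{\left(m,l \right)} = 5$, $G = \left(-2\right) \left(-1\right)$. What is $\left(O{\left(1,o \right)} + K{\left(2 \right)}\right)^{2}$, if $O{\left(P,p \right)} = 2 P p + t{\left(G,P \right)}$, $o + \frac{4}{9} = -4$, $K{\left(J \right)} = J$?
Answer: $\frac{289}{81} \approx 3.5679$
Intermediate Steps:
$G = 2$
$o = - \frac{40}{9}$ ($o = - \frac{4}{9} - 4 = - \frac{40}{9} \approx -4.4444$)
$O{\left(P,p \right)} = 5 + 2 P p$ ($O{\left(P,p \right)} = 2 P p + 5 = 5 + 2 P p$)
$\left(O{\left(1,o \right)} + K{\left(2 \right)}\right)^{2} = \left(\left(5 + 2 \cdot 1 \left(- \frac{40}{9}\right)\right) + 2\right)^{2} = \left(\left(5 - \frac{80}{9}\right) + 2\right)^{2} = \left(- \frac{35}{9} + 2\right)^{2} = \left(- \frac{17}{9}\right)^{2} = \frac{289}{81}$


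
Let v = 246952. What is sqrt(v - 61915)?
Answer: sqrt(185037) ≈ 430.16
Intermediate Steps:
sqrt(v - 61915) = sqrt(246952 - 61915) = sqrt(185037)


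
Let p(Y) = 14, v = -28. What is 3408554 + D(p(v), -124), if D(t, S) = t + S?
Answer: 3408444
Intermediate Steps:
D(t, S) = S + t
3408554 + D(p(v), -124) = 3408554 + (-124 + 14) = 3408554 - 110 = 3408444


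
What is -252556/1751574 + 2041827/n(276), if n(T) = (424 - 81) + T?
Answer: 1788127376767/542112153 ≈ 3298.4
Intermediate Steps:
n(T) = 343 + T
-252556/1751574 + 2041827/n(276) = -252556/1751574 + 2041827/(343 + 276) = -252556*1/1751574 + 2041827/619 = -126278/875787 + 2041827*(1/619) = -126278/875787 + 2041827/619 = 1788127376767/542112153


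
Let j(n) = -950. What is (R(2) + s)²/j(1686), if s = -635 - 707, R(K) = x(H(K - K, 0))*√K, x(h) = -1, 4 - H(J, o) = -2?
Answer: -(1342 + √2)²/950 ≈ -1899.8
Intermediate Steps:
H(J, o) = 6 (H(J, o) = 4 - 1*(-2) = 4 + 2 = 6)
R(K) = -√K
s = -1342
(R(2) + s)²/j(1686) = (-√2 - 1342)²/(-950) = (-1342 - √2)²*(-1/950) = -(-1342 - √2)²/950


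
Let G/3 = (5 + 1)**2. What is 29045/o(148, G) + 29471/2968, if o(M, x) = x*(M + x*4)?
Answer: 48306725/4647888 ≈ 10.393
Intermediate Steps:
G = 108 (G = 3*(5 + 1)**2 = 3*6**2 = 3*36 = 108)
o(M, x) = x*(M + 4*x)
29045/o(148, G) + 29471/2968 = 29045/((108*(148 + 4*108))) + 29471/2968 = 29045/((108*(148 + 432))) + 29471*(1/2968) = 29045/((108*580)) + 29471/2968 = 29045/62640 + 29471/2968 = 29045*(1/62640) + 29471/2968 = 5809/12528 + 29471/2968 = 48306725/4647888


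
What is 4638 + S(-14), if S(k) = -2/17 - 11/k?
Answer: 1104003/238 ≈ 4638.7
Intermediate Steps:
S(k) = -2/17 - 11/k (S(k) = -2*1/17 - 11/k = -2/17 - 11/k)
4638 + S(-14) = 4638 + (-2/17 - 11/(-14)) = 4638 + (-2/17 - 11*(-1/14)) = 4638 + (-2/17 + 11/14) = 4638 + 159/238 = 1104003/238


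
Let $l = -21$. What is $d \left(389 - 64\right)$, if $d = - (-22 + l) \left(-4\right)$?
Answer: $-55900$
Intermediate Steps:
$d = -172$ ($d = - (-22 - 21) \left(-4\right) = \left(-1\right) \left(-43\right) \left(-4\right) = 43 \left(-4\right) = -172$)
$d \left(389 - 64\right) = - 172 \left(389 - 64\right) = \left(-172\right) 325 = -55900$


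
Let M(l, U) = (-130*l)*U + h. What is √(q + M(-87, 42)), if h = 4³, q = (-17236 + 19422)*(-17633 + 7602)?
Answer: I*√21452682 ≈ 4631.7*I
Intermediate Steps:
q = -21927766 (q = 2186*(-10031) = -21927766)
h = 64
M(l, U) = 64 - 130*U*l (M(l, U) = (-130*l)*U + 64 = -130*U*l + 64 = 64 - 130*U*l)
√(q + M(-87, 42)) = √(-21927766 + (64 - 130*42*(-87))) = √(-21927766 + (64 + 475020)) = √(-21927766 + 475084) = √(-21452682) = I*√21452682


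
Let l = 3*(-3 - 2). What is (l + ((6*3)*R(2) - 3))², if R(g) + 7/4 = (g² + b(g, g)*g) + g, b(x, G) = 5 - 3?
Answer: 68121/4 ≈ 17030.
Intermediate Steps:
b(x, G) = 2
R(g) = -7/4 + g² + 3*g (R(g) = -7/4 + ((g² + 2*g) + g) = -7/4 + (g² + 3*g) = -7/4 + g² + 3*g)
l = -15 (l = 3*(-5) = -15)
(l + ((6*3)*R(2) - 3))² = (-15 + ((6*3)*(-7/4 + 2² + 3*2) - 3))² = (-15 + (18*(-7/4 + 4 + 6) - 3))² = (-15 + (18*(33/4) - 3))² = (-15 + (297/2 - 3))² = (-15 + 291/2)² = (261/2)² = 68121/4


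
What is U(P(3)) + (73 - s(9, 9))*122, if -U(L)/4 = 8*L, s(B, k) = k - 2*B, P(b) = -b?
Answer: 10100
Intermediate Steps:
U(L) = -32*L
U(P(3)) + (73 - s(9, 9))*122 = -(-32)*3 + (73 - (9 - 2*9))*122 = -32*(-3) + (73 - (9 - 18))*122 = 96 + (73 - 1*(-9))*122 = 96 + (73 + 9)*122 = 96 + 82*122 = 96 + 10004 = 10100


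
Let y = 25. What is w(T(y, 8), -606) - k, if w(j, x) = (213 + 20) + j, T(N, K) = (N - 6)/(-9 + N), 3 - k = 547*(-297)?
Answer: -2595645/16 ≈ -1.6223e+5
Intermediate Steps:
k = 162462 (k = 3 - 547*(-297) = 3 - 1*(-162459) = 3 + 162459 = 162462)
T(N, K) = (-6 + N)/(-9 + N)
w(j, x) = 233 + j
w(T(y, 8), -606) - k = (233 + (-6 + 25)/(-9 + 25)) - 1*162462 = (233 + 19/16) - 162462 = 3747/16 - 162462 = -2595645/16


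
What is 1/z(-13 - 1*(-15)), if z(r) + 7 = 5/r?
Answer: -2/9 ≈ -0.22222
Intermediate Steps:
z(r) = -7 + 5/r
1/z(-13 - 1*(-15)) = 1/(-7 + 5/(-13 - 1*(-15))) = 1/(-7 + 5/(-13 + 15)) = 1/(-7 + 5/2) = 1/(-9/2) = -2/9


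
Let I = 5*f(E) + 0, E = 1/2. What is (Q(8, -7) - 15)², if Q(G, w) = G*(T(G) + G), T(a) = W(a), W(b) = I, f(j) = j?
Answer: 4761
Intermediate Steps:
E = ½ ≈ 0.50000
I = 5/2 (I = 5*(½) + 0 = 5/2 + 0 = 5/2 ≈ 2.5000)
W(b) = 5/2
T(a) = 5/2
Q(G, w) = G*(5/2 + G)
(Q(8, -7) - 15)² = ((½)*8*(5 + 2*8) - 15)² = ((½)*8*(5 + 16) - 15)² = ((½)*8*21 - 15)² = (84 - 15)² = 69² = 4761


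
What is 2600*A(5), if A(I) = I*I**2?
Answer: 325000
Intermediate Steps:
A(I) = I**3
2600*A(5) = 2600*5**3 = 2600*125 = 325000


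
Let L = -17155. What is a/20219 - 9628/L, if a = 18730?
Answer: 515981682/346856945 ≈ 1.4876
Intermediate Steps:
a/20219 - 9628/L = 18730/20219 - 9628/(-17155) = 18730*(1/20219) - 9628*(-1/17155) = 18730/20219 + 9628/17155 = 515981682/346856945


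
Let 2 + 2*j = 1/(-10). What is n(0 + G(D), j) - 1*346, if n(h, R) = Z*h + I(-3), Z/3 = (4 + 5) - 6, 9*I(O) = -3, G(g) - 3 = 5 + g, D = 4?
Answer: -715/3 ≈ -238.33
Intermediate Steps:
G(g) = 8 + g (G(g) = 3 + (5 + g) = 8 + g)
I(O) = -⅓ (I(O) = (⅑)*(-3) = -⅓)
Z = 9 (Z = 3*((4 + 5) - 6) = 3*(9 - 6) = 3*3 = 9)
j = -21/20 (j = -1 + (½)/(-10) = -1 + (½)*(-⅒) = -1 - 1/20 = -21/20 ≈ -1.0500)
n(h, R) = -⅓ + 9*h (n(h, R) = 9*h - ⅓ = -⅓ + 9*h)
n(0 + G(D), j) - 1*346 = (-⅓ + 9*(0 + (8 + 4))) - 1*346 = (-⅓ + 9*(0 + 12)) - 346 = (-⅓ + 9*12) - 346 = (-⅓ + 108) - 346 = 323/3 - 346 = -715/3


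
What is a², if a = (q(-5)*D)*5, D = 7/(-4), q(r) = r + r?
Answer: 30625/4 ≈ 7656.3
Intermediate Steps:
q(r) = 2*r
D = -7/4 (D = 7*(-¼) = -7/4 ≈ -1.7500)
a = 175/2 (a = ((2*(-5))*(-7/4))*5 = -10*(-7/4)*5 = (35/2)*5 = 175/2 ≈ 87.500)
a² = (175/2)² = 30625/4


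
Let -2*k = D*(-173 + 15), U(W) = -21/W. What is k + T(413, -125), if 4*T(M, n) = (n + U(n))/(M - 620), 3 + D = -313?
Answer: -645939599/25875 ≈ -24964.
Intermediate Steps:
D = -316 (D = -3 - 313 = -316)
T(M, n) = (n - 21/n)/(4*(-620 + M)) (T(M, n) = ((n - 21/n)/(M - 620))/4 = ((n - 21/n)/(-620 + M))/4 = (n - 21/n)/(4*(-620 + M)))
k = -24964 (k = -(-158)*(-173 + 15) = -(-158)*(-158) = -1/2*49928 = -24964)
k + T(413, -125) = -24964 + (1/4)*(-21 + (-125)**2)/(-125*(-620 + 413)) = -24964 + (1/4)*(-1/125)*(-21 + 15625)/(-207) = -24964 + (1/4)*(-1/125)*(-1/207)*15604 = -24964 + 3901/25875 = -645939599/25875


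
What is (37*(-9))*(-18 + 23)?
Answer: -1665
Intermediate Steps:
(37*(-9))*(-18 + 23) = -333*5 = -1665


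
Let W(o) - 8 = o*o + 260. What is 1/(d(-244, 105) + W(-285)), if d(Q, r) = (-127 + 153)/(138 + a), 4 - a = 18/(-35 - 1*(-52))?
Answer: 1198/97628835 ≈ 1.2271e-5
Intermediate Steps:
a = 50/17 (a = 4 - 18/(-35 - 1*(-52)) = 4 - 18/(-35 + 52) = 4 - 18/17 = 50/17 ≈ 2.9412)
W(o) = 268 + o**2 (W(o) = 8 + (o*o + 260) = 8 + (o**2 + 260) = 8 + (260 + o**2) = 268 + o**2)
d(Q, r) = 221/1198 (d(Q, r) = (-127 + 153)/(138 + 50/17) = 26/(2396/17) = 26*(17/2396) = 221/1198)
1/(d(-244, 105) + W(-285)) = 1/(221/1198 + (268 + (-285)**2)) = 1/(221/1198 + (268 + 81225)) = 1/(221/1198 + 81493) = 1/(97628835/1198) = 1198/97628835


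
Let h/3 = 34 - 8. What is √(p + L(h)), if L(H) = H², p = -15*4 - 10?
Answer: √6014 ≈ 77.550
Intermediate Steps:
h = 78 (h = 3*(34 - 8) = 3*26 = 78)
p = -70 (p = -60 - 10 = -70)
√(p + L(h)) = √(-70 + 78²) = √(-70 + 6084) = √6014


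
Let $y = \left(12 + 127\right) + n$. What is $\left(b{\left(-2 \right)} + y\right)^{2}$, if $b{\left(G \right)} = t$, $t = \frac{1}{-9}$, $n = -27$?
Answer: $\frac{1014049}{81} \approx 12519.0$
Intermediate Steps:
$t = - \frac{1}{9} \approx -0.11111$
$b{\left(G \right)} = - \frac{1}{9}$
$y = 112$ ($y = \left(12 + 127\right) - 27 = 139 - 27 = 112$)
$\left(b{\left(-2 \right)} + y\right)^{2} = \left(- \frac{1}{9} + 112\right)^{2} = \left(\frac{1007}{9}\right)^{2} = \frac{1014049}{81}$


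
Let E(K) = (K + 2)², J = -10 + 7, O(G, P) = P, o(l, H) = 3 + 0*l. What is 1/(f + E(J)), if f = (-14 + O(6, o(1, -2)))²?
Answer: 1/122 ≈ 0.0081967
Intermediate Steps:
o(l, H) = 3 (o(l, H) = 3 + 0 = 3)
J = -3
E(K) = (2 + K)²
f = 121 (f = (-14 + 3)² = (-11)² = 121)
1/(f + E(J)) = 1/(121 + (2 - 3)²) = 1/(121 + (-1)²) = 1/(121 + 1) = 1/122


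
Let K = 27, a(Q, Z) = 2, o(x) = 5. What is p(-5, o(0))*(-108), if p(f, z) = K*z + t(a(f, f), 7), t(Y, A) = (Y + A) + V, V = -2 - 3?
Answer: -15012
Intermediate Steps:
V = -5
t(Y, A) = -5 + A + Y (t(Y, A) = (Y + A) - 5 = (A + Y) - 5 = -5 + A + Y)
p(f, z) = 4 + 27*z (p(f, z) = 27*z + (-5 + 7 + 2) = 27*z + 4 = 4 + 27*z)
p(-5, o(0))*(-108) = (4 + 27*5)*(-108) = (4 + 135)*(-108) = 139*(-108) = -15012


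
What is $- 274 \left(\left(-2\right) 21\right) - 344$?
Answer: $11164$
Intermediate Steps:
$- 274 \left(\left(-2\right) 21\right) - 344 = \left(-274\right) \left(-42\right) - 344 = 11508 - 344 = 11164$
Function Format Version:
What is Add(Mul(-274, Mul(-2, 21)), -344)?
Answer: 11164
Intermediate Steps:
Add(Mul(-274, Mul(-2, 21)), -344) = Add(Mul(-274, -42), -344) = Add(11508, -344) = 11164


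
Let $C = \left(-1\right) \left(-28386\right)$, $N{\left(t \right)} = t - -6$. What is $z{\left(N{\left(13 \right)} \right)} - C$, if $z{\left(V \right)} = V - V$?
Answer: $-28386$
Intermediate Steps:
$N{\left(t \right)} = 6 + t$ ($N{\left(t \right)} = t + 6 = 6 + t$)
$z{\left(V \right)} = 0$
$C = 28386$
$z{\left(N{\left(13 \right)} \right)} - C = 0 - 28386 = -28386$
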